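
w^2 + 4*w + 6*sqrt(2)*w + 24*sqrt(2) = (w + 4)*(w + 6*sqrt(2))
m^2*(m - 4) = m^3 - 4*m^2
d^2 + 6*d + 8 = (d + 2)*(d + 4)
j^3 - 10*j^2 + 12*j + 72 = (j - 6)^2*(j + 2)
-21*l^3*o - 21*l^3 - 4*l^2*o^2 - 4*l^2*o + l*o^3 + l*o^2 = (-7*l + o)*(3*l + o)*(l*o + l)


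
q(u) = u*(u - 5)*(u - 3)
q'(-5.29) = 183.59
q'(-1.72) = 51.40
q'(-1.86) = 55.14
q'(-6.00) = 219.00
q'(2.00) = -5.00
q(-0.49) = -9.39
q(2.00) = 6.00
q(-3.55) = -198.81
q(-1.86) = -62.01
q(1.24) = 8.21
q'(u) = u*(u - 5) + u*(u - 3) + (u - 5)*(u - 3) = 3*u^2 - 16*u + 15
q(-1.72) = -54.56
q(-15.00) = -5400.00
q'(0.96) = 2.40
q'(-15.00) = 930.00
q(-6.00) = -594.00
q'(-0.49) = 23.56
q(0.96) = 7.91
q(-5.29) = -451.26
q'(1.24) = -0.23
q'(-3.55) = 109.61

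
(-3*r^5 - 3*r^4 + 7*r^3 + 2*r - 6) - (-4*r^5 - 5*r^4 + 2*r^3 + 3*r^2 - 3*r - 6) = r^5 + 2*r^4 + 5*r^3 - 3*r^2 + 5*r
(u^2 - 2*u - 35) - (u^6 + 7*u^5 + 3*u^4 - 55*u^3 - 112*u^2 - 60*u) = -u^6 - 7*u^5 - 3*u^4 + 55*u^3 + 113*u^2 + 58*u - 35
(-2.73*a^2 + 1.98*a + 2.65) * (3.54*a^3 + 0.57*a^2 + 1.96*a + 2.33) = -9.6642*a^5 + 5.4531*a^4 + 5.1588*a^3 - 0.969600000000001*a^2 + 9.8074*a + 6.1745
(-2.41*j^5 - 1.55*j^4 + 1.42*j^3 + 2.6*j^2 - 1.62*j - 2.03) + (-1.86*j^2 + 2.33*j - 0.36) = -2.41*j^5 - 1.55*j^4 + 1.42*j^3 + 0.74*j^2 + 0.71*j - 2.39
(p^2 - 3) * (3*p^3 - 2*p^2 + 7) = 3*p^5 - 2*p^4 - 9*p^3 + 13*p^2 - 21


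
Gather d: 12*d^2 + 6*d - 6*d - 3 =12*d^2 - 3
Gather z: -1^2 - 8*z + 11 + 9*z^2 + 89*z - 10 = 9*z^2 + 81*z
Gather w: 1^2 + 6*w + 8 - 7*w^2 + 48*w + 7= -7*w^2 + 54*w + 16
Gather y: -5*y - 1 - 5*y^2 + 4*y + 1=-5*y^2 - y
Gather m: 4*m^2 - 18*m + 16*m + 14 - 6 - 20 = 4*m^2 - 2*m - 12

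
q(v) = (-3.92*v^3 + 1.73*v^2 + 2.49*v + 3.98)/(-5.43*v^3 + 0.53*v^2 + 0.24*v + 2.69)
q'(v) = (-11.76*v^2 + 3.46*v + 2.49)/(-5.43*v^3 + 0.53*v^2 + 0.24*v + 2.69) + (16.29*v^2 - 1.06*v - 0.24)*(-3.92*v^3 + 1.73*v^2 + 2.49*v + 3.98)/(-5.43*v^3 + 0.53*v^2 + 0.24*v + 2.69)^2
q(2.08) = 0.43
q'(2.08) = 0.28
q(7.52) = 0.68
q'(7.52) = 0.01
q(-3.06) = 0.77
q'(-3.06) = 0.01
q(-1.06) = 0.84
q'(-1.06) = 0.18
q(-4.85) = 0.76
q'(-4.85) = 0.00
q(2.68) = 0.54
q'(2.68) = 0.12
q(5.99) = 0.67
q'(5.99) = 0.01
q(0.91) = -6.35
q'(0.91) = 110.19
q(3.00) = 0.57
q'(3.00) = 0.08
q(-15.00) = 0.74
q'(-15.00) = 0.00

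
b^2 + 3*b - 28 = (b - 4)*(b + 7)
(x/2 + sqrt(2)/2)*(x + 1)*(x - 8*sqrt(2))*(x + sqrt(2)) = x^4/2 - 3*sqrt(2)*x^3 + x^3/2 - 15*x^2 - 3*sqrt(2)*x^2 - 15*x - 8*sqrt(2)*x - 8*sqrt(2)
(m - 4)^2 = m^2 - 8*m + 16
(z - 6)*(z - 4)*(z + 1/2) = z^3 - 19*z^2/2 + 19*z + 12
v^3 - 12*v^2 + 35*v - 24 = (v - 8)*(v - 3)*(v - 1)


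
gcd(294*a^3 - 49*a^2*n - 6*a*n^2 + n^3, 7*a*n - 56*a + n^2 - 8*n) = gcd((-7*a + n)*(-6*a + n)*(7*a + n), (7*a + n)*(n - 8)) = 7*a + n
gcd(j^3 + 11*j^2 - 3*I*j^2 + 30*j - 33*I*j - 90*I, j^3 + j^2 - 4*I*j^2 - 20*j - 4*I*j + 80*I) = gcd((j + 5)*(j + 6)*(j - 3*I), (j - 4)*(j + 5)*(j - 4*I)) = j + 5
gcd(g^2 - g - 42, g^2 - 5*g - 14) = g - 7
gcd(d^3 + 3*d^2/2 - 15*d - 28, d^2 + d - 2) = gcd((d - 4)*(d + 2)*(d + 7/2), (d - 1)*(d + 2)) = d + 2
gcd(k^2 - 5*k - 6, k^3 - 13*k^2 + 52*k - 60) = k - 6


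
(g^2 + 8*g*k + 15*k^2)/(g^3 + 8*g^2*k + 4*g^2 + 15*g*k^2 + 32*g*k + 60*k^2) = 1/(g + 4)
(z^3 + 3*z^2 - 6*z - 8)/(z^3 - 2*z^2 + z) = (z^3 + 3*z^2 - 6*z - 8)/(z*(z^2 - 2*z + 1))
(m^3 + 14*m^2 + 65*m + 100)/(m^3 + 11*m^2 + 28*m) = (m^2 + 10*m + 25)/(m*(m + 7))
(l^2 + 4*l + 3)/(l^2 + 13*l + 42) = (l^2 + 4*l + 3)/(l^2 + 13*l + 42)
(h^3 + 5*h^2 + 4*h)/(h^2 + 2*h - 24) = h*(h^2 + 5*h + 4)/(h^2 + 2*h - 24)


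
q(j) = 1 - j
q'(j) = -1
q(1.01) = -0.01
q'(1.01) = -1.00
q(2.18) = -1.18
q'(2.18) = -1.00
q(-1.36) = 2.36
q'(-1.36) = -1.00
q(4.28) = -3.28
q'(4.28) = -1.00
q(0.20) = 0.80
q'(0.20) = -1.00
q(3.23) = -2.23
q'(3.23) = -1.00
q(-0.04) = 1.04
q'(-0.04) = -1.00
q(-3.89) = 4.89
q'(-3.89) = -1.00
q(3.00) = -2.00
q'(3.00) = -1.00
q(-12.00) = 13.00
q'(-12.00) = -1.00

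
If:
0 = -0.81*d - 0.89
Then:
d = -1.10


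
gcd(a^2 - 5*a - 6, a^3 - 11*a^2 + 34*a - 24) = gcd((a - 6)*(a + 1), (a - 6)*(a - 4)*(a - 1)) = a - 6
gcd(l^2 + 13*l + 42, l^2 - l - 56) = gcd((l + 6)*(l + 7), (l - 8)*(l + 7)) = l + 7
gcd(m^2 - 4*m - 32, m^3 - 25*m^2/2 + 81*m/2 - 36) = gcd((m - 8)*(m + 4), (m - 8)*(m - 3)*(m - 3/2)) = m - 8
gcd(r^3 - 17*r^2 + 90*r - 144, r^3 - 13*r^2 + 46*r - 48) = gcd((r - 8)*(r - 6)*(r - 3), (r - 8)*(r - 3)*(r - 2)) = r^2 - 11*r + 24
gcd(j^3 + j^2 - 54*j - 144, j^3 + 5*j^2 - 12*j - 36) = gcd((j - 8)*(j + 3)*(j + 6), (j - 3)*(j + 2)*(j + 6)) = j + 6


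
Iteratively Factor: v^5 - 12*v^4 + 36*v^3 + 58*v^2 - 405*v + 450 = (v - 5)*(v^4 - 7*v^3 + v^2 + 63*v - 90) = (v - 5)*(v + 3)*(v^3 - 10*v^2 + 31*v - 30) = (v - 5)*(v - 3)*(v + 3)*(v^2 - 7*v + 10) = (v - 5)^2*(v - 3)*(v + 3)*(v - 2)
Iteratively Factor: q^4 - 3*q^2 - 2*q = (q + 1)*(q^3 - q^2 - 2*q) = (q - 2)*(q + 1)*(q^2 + q) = (q - 2)*(q + 1)^2*(q)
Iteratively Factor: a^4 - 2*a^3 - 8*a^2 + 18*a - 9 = (a + 3)*(a^3 - 5*a^2 + 7*a - 3) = (a - 1)*(a + 3)*(a^2 - 4*a + 3) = (a - 1)^2*(a + 3)*(a - 3)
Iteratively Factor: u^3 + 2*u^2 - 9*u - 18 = (u - 3)*(u^2 + 5*u + 6) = (u - 3)*(u + 3)*(u + 2)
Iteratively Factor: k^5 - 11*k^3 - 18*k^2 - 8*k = (k - 4)*(k^4 + 4*k^3 + 5*k^2 + 2*k) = k*(k - 4)*(k^3 + 4*k^2 + 5*k + 2) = k*(k - 4)*(k + 1)*(k^2 + 3*k + 2) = k*(k - 4)*(k + 1)^2*(k + 2)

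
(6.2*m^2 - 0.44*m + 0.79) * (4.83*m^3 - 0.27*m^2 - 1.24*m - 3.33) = 29.946*m^5 - 3.7992*m^4 - 3.7535*m^3 - 20.3137*m^2 + 0.4856*m - 2.6307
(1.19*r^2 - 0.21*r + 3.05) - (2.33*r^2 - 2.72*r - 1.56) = -1.14*r^2 + 2.51*r + 4.61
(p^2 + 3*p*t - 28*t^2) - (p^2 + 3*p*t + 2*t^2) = -30*t^2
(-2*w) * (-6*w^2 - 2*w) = 12*w^3 + 4*w^2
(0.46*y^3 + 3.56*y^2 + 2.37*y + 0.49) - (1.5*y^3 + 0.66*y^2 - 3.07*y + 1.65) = -1.04*y^3 + 2.9*y^2 + 5.44*y - 1.16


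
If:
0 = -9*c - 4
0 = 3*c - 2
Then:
No Solution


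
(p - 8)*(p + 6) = p^2 - 2*p - 48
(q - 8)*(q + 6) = q^2 - 2*q - 48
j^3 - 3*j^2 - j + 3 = (j - 3)*(j - 1)*(j + 1)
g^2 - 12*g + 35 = (g - 7)*(g - 5)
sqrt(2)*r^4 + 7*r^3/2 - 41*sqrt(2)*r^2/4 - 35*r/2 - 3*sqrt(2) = (r - 2*sqrt(2))*(r + sqrt(2)/2)*(r + 3*sqrt(2))*(sqrt(2)*r + 1/2)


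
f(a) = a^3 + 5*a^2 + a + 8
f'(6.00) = 169.00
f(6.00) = 410.00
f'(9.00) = 334.00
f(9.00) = 1151.00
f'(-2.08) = -6.82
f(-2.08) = 18.55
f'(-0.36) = -2.21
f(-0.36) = 8.24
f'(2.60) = 47.28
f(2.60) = 61.98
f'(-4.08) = 10.14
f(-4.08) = 19.23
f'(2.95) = 56.61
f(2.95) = 80.13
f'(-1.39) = -7.10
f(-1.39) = 13.58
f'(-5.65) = 40.27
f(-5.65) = -18.40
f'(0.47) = 6.36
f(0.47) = 9.68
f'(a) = 3*a^2 + 10*a + 1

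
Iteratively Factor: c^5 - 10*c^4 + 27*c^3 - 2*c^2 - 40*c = (c + 1)*(c^4 - 11*c^3 + 38*c^2 - 40*c) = c*(c + 1)*(c^3 - 11*c^2 + 38*c - 40) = c*(c - 5)*(c + 1)*(c^2 - 6*c + 8) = c*(c - 5)*(c - 4)*(c + 1)*(c - 2)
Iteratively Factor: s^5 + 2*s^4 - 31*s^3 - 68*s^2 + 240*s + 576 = (s + 4)*(s^4 - 2*s^3 - 23*s^2 + 24*s + 144) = (s - 4)*(s + 4)*(s^3 + 2*s^2 - 15*s - 36) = (s - 4)^2*(s + 4)*(s^2 + 6*s + 9) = (s - 4)^2*(s + 3)*(s + 4)*(s + 3)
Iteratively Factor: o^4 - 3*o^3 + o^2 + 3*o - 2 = (o + 1)*(o^3 - 4*o^2 + 5*o - 2) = (o - 2)*(o + 1)*(o^2 - 2*o + 1) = (o - 2)*(o - 1)*(o + 1)*(o - 1)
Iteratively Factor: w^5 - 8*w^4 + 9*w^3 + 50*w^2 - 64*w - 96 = (w + 2)*(w^4 - 10*w^3 + 29*w^2 - 8*w - 48) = (w - 3)*(w + 2)*(w^3 - 7*w^2 + 8*w + 16) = (w - 4)*(w - 3)*(w + 2)*(w^2 - 3*w - 4) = (w - 4)*(w - 3)*(w + 1)*(w + 2)*(w - 4)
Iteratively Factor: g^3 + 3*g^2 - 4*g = (g + 4)*(g^2 - g) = g*(g + 4)*(g - 1)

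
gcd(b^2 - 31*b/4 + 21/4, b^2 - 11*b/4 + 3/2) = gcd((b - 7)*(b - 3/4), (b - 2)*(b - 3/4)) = b - 3/4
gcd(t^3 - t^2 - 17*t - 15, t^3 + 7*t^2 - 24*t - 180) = t - 5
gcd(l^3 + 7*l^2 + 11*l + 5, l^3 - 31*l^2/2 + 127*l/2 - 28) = 1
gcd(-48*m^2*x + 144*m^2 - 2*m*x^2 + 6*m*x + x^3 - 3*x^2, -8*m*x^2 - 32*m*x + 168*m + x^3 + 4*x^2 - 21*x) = -8*m*x + 24*m + x^2 - 3*x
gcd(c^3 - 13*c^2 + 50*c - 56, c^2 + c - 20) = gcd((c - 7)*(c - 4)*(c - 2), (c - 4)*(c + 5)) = c - 4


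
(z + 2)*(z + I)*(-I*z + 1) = -I*z^3 + 2*z^2 - 2*I*z^2 + 4*z + I*z + 2*I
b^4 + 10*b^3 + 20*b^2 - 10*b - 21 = (b - 1)*(b + 1)*(b + 3)*(b + 7)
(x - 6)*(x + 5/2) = x^2 - 7*x/2 - 15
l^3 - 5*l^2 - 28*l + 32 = (l - 8)*(l - 1)*(l + 4)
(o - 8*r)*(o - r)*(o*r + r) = o^3*r - 9*o^2*r^2 + o^2*r + 8*o*r^3 - 9*o*r^2 + 8*r^3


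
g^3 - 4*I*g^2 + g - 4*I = (g - 4*I)*(g - I)*(g + I)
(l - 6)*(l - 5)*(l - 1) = l^3 - 12*l^2 + 41*l - 30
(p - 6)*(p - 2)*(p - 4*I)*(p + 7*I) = p^4 - 8*p^3 + 3*I*p^3 + 40*p^2 - 24*I*p^2 - 224*p + 36*I*p + 336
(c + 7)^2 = c^2 + 14*c + 49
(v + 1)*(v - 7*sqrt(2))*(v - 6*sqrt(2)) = v^3 - 13*sqrt(2)*v^2 + v^2 - 13*sqrt(2)*v + 84*v + 84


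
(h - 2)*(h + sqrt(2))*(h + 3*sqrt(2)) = h^3 - 2*h^2 + 4*sqrt(2)*h^2 - 8*sqrt(2)*h + 6*h - 12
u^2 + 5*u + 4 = (u + 1)*(u + 4)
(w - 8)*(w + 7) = w^2 - w - 56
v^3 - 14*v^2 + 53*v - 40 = (v - 8)*(v - 5)*(v - 1)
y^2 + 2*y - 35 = (y - 5)*(y + 7)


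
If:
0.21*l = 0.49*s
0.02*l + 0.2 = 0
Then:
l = -10.00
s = -4.29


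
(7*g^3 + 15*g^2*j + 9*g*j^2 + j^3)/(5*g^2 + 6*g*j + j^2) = (7*g^2 + 8*g*j + j^2)/(5*g + j)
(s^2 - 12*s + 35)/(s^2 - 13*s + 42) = (s - 5)/(s - 6)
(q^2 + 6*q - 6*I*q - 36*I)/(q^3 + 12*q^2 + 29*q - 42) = (q - 6*I)/(q^2 + 6*q - 7)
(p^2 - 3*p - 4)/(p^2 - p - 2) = (p - 4)/(p - 2)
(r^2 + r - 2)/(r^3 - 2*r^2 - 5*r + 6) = 1/(r - 3)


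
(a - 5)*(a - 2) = a^2 - 7*a + 10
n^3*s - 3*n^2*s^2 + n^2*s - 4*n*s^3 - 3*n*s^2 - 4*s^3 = (n - 4*s)*(n + s)*(n*s + s)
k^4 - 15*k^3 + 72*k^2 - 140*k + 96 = (k - 8)*(k - 3)*(k - 2)^2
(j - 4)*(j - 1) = j^2 - 5*j + 4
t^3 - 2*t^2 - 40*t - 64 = (t - 8)*(t + 2)*(t + 4)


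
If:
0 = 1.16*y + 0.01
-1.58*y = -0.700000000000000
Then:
No Solution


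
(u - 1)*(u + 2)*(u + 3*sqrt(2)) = u^3 + u^2 + 3*sqrt(2)*u^2 - 2*u + 3*sqrt(2)*u - 6*sqrt(2)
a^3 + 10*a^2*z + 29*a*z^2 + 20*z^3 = (a + z)*(a + 4*z)*(a + 5*z)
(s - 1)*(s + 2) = s^2 + s - 2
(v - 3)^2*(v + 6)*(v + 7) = v^4 + 7*v^3 - 27*v^2 - 135*v + 378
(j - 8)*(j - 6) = j^2 - 14*j + 48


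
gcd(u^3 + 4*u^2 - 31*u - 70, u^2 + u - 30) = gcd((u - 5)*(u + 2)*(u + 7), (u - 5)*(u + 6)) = u - 5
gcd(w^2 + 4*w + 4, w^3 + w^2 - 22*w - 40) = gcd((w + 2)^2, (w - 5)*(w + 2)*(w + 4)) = w + 2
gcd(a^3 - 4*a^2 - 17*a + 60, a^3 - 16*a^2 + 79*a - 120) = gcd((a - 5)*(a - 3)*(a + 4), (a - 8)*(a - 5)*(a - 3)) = a^2 - 8*a + 15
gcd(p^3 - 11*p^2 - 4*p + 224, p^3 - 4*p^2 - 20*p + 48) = p + 4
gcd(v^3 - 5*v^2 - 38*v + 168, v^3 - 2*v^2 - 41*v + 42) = v^2 - v - 42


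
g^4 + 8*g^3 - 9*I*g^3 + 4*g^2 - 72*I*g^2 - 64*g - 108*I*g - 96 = (g + 2)*(g + 6)*(g - 8*I)*(g - I)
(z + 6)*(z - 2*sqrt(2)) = z^2 - 2*sqrt(2)*z + 6*z - 12*sqrt(2)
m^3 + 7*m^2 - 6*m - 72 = (m - 3)*(m + 4)*(m + 6)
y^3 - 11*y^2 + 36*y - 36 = (y - 6)*(y - 3)*(y - 2)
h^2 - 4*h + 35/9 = (h - 7/3)*(h - 5/3)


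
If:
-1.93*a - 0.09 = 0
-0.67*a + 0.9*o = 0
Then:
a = -0.05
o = -0.03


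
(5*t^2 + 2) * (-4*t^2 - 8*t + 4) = -20*t^4 - 40*t^3 + 12*t^2 - 16*t + 8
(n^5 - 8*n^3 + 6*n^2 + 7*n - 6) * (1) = n^5 - 8*n^3 + 6*n^2 + 7*n - 6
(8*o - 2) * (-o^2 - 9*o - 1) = -8*o^3 - 70*o^2 + 10*o + 2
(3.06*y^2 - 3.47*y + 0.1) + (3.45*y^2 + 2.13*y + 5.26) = 6.51*y^2 - 1.34*y + 5.36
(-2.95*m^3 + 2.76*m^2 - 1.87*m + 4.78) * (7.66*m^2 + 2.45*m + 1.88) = -22.597*m^5 + 13.9141*m^4 - 13.1082*m^3 + 37.2221*m^2 + 8.1954*m + 8.9864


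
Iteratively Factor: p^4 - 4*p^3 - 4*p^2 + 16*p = (p + 2)*(p^3 - 6*p^2 + 8*p) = (p - 2)*(p + 2)*(p^2 - 4*p) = p*(p - 2)*(p + 2)*(p - 4)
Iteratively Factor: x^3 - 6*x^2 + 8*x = (x - 4)*(x^2 - 2*x) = x*(x - 4)*(x - 2)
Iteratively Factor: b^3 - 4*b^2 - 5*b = (b)*(b^2 - 4*b - 5) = b*(b - 5)*(b + 1)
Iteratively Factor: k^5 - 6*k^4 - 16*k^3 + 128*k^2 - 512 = (k - 4)*(k^4 - 2*k^3 - 24*k^2 + 32*k + 128) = (k - 4)^2*(k^3 + 2*k^2 - 16*k - 32) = (k - 4)^2*(k + 2)*(k^2 - 16) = (k - 4)^3*(k + 2)*(k + 4)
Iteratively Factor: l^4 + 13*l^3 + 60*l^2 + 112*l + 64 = (l + 4)*(l^3 + 9*l^2 + 24*l + 16) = (l + 4)^2*(l^2 + 5*l + 4) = (l + 1)*(l + 4)^2*(l + 4)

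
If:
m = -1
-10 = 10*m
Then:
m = -1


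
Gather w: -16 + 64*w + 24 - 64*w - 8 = 0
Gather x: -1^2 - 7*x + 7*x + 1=0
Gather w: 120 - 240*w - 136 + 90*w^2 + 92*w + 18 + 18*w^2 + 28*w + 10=108*w^2 - 120*w + 12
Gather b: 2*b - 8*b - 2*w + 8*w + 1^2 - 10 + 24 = -6*b + 6*w + 15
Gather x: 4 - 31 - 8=-35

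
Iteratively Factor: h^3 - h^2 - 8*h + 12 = (h - 2)*(h^2 + h - 6) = (h - 2)^2*(h + 3)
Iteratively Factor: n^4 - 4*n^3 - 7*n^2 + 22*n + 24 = (n - 3)*(n^3 - n^2 - 10*n - 8) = (n - 3)*(n + 2)*(n^2 - 3*n - 4) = (n - 4)*(n - 3)*(n + 2)*(n + 1)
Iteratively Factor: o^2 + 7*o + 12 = (o + 3)*(o + 4)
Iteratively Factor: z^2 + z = (z + 1)*(z)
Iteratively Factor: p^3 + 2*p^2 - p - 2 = (p + 1)*(p^2 + p - 2) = (p - 1)*(p + 1)*(p + 2)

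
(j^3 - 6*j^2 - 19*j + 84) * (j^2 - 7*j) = j^5 - 13*j^4 + 23*j^3 + 217*j^2 - 588*j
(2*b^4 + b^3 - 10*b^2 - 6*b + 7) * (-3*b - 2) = -6*b^5 - 7*b^4 + 28*b^3 + 38*b^2 - 9*b - 14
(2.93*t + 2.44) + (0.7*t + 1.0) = 3.63*t + 3.44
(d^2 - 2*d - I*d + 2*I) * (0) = 0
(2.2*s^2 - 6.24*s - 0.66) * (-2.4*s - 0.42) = -5.28*s^3 + 14.052*s^2 + 4.2048*s + 0.2772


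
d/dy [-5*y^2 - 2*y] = -10*y - 2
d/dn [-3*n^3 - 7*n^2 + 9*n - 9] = -9*n^2 - 14*n + 9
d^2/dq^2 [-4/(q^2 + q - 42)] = 8*(q^2 + q - (2*q + 1)^2 - 42)/(q^2 + q - 42)^3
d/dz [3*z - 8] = 3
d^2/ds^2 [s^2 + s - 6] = 2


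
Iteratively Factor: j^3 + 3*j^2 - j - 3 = (j + 1)*(j^2 + 2*j - 3) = (j + 1)*(j + 3)*(j - 1)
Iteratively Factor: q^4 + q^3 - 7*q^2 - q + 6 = (q + 1)*(q^3 - 7*q + 6) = (q + 1)*(q + 3)*(q^2 - 3*q + 2) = (q - 1)*(q + 1)*(q + 3)*(q - 2)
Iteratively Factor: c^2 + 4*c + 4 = (c + 2)*(c + 2)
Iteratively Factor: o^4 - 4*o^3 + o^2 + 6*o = (o)*(o^3 - 4*o^2 + o + 6) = o*(o - 2)*(o^2 - 2*o - 3) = o*(o - 2)*(o + 1)*(o - 3)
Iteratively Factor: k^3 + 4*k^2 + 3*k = (k)*(k^2 + 4*k + 3) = k*(k + 1)*(k + 3)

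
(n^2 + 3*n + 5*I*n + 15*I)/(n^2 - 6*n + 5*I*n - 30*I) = (n + 3)/(n - 6)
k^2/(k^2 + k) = k/(k + 1)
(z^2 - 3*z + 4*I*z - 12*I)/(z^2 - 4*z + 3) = (z + 4*I)/(z - 1)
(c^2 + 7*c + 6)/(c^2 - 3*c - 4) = (c + 6)/(c - 4)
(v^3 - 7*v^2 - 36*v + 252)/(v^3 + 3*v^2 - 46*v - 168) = (v - 6)/(v + 4)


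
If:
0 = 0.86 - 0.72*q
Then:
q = 1.19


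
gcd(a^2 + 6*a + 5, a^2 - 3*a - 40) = a + 5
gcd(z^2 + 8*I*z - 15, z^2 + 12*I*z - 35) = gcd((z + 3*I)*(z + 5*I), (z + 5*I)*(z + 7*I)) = z + 5*I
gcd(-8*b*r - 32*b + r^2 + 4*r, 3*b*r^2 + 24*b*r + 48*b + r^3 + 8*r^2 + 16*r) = r + 4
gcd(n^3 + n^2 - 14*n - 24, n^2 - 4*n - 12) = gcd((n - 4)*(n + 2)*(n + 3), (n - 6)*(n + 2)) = n + 2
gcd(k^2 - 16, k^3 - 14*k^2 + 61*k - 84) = k - 4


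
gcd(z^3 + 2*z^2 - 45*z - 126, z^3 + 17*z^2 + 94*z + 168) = z + 6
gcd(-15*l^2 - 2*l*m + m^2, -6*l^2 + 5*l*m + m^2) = 1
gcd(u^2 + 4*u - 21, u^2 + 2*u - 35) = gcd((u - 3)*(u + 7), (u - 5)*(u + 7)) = u + 7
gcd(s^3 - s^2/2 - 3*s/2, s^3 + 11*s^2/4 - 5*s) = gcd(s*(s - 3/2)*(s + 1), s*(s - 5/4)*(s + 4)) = s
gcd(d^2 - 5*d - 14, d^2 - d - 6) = d + 2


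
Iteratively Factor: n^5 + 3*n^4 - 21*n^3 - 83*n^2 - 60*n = (n + 3)*(n^4 - 21*n^2 - 20*n) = (n + 1)*(n + 3)*(n^3 - n^2 - 20*n) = n*(n + 1)*(n + 3)*(n^2 - n - 20) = n*(n - 5)*(n + 1)*(n + 3)*(n + 4)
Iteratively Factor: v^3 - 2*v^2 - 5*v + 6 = (v - 1)*(v^2 - v - 6) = (v - 1)*(v + 2)*(v - 3)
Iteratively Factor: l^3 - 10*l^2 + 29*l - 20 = (l - 5)*(l^2 - 5*l + 4) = (l - 5)*(l - 4)*(l - 1)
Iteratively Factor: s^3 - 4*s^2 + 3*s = (s - 3)*(s^2 - s) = s*(s - 3)*(s - 1)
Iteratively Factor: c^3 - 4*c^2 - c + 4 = (c - 4)*(c^2 - 1) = (c - 4)*(c + 1)*(c - 1)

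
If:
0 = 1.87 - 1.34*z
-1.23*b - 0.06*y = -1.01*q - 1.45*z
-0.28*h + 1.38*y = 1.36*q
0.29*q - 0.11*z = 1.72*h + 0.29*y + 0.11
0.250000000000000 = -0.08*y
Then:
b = -0.78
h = -0.16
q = -3.14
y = -3.12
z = 1.40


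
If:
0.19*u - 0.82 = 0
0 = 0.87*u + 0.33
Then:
No Solution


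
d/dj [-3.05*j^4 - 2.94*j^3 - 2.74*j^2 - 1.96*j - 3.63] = -12.2*j^3 - 8.82*j^2 - 5.48*j - 1.96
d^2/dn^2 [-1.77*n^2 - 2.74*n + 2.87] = -3.54000000000000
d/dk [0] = 0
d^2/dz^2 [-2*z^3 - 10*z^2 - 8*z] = -12*z - 20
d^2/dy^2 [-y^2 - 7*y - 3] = -2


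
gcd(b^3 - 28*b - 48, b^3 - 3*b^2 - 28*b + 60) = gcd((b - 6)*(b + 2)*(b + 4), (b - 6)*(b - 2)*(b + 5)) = b - 6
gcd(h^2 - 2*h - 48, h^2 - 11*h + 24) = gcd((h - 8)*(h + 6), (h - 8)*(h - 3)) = h - 8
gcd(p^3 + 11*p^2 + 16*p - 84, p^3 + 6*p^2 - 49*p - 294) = p^2 + 13*p + 42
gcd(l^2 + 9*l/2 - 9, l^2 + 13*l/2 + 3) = l + 6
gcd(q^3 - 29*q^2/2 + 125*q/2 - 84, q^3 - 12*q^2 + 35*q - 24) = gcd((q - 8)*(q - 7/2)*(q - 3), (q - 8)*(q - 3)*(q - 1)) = q^2 - 11*q + 24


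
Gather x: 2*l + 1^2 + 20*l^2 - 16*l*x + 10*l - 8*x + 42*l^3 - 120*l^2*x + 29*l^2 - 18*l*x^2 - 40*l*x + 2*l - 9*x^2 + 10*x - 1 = 42*l^3 + 49*l^2 + 14*l + x^2*(-18*l - 9) + x*(-120*l^2 - 56*l + 2)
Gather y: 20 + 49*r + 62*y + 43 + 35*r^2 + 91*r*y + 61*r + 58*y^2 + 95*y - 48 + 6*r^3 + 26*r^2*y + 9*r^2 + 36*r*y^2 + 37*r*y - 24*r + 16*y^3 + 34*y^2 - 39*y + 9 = 6*r^3 + 44*r^2 + 86*r + 16*y^3 + y^2*(36*r + 92) + y*(26*r^2 + 128*r + 118) + 24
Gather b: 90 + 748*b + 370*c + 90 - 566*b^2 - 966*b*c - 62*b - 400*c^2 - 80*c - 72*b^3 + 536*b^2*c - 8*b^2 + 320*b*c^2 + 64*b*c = -72*b^3 + b^2*(536*c - 574) + b*(320*c^2 - 902*c + 686) - 400*c^2 + 290*c + 180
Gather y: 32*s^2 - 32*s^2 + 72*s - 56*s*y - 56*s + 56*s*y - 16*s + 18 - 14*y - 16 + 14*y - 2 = 0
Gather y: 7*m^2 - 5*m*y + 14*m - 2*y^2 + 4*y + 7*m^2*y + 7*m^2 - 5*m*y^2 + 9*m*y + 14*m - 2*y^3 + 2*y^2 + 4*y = 14*m^2 - 5*m*y^2 + 28*m - 2*y^3 + y*(7*m^2 + 4*m + 8)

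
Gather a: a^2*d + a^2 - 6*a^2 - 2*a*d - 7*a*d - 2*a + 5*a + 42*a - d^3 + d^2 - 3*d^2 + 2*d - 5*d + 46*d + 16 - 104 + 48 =a^2*(d - 5) + a*(45 - 9*d) - d^3 - 2*d^2 + 43*d - 40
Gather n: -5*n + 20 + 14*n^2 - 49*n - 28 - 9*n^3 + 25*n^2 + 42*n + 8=-9*n^3 + 39*n^2 - 12*n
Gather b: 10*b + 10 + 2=10*b + 12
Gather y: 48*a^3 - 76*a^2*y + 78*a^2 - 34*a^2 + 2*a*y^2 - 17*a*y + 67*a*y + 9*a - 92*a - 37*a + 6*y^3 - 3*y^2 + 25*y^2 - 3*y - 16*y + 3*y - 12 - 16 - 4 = 48*a^3 + 44*a^2 - 120*a + 6*y^3 + y^2*(2*a + 22) + y*(-76*a^2 + 50*a - 16) - 32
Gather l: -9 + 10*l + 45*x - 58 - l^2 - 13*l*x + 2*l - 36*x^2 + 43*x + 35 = -l^2 + l*(12 - 13*x) - 36*x^2 + 88*x - 32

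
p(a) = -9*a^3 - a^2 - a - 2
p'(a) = -27*a^2 - 2*a - 1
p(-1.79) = 48.20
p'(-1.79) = -83.93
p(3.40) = -370.70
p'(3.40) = -319.92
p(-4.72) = 926.83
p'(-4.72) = -593.08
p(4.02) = -606.86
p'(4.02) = -445.37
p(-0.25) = -1.67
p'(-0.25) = -2.19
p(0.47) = -3.63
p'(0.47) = -7.90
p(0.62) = -5.15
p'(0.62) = -12.62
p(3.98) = -589.22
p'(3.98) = -436.65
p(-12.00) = 15418.00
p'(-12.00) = -3865.00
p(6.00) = -1988.00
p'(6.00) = -985.00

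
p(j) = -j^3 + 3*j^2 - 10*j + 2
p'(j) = -3*j^2 + 6*j - 10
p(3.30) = -34.27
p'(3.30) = -22.87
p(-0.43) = 6.93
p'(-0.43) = -13.13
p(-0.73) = 11.29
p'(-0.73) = -15.98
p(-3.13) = 93.35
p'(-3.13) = -58.17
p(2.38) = -18.29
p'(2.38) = -12.71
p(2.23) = -16.47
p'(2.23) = -11.54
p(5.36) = -119.40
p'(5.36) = -64.03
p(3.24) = -32.92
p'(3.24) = -22.05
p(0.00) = 2.00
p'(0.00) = -10.00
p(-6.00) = 386.00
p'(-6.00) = -154.00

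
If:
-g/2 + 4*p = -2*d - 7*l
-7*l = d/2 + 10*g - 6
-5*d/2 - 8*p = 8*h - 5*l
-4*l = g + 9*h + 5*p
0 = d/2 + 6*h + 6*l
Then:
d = 723/2371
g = 1391/2371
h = -215/9484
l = -13/4742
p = -705/9484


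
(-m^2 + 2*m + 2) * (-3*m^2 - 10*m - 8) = 3*m^4 + 4*m^3 - 18*m^2 - 36*m - 16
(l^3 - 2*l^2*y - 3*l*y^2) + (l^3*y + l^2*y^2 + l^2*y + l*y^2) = l^3*y + l^3 + l^2*y^2 - l^2*y - 2*l*y^2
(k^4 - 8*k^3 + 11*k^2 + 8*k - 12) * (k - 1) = k^5 - 9*k^4 + 19*k^3 - 3*k^2 - 20*k + 12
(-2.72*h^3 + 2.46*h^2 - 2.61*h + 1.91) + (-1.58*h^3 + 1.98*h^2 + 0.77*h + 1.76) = -4.3*h^3 + 4.44*h^2 - 1.84*h + 3.67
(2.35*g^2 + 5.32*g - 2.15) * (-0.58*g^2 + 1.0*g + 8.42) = -1.363*g^4 - 0.7356*g^3 + 26.354*g^2 + 42.6444*g - 18.103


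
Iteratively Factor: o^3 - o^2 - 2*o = (o)*(o^2 - o - 2) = o*(o - 2)*(o + 1)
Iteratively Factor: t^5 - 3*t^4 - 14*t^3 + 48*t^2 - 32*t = (t - 1)*(t^4 - 2*t^3 - 16*t^2 + 32*t) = (t - 4)*(t - 1)*(t^3 + 2*t^2 - 8*t) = (t - 4)*(t - 2)*(t - 1)*(t^2 + 4*t) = (t - 4)*(t - 2)*(t - 1)*(t + 4)*(t)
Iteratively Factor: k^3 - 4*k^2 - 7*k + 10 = (k - 5)*(k^2 + k - 2) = (k - 5)*(k - 1)*(k + 2)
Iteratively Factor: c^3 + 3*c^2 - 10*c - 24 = (c + 2)*(c^2 + c - 12) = (c - 3)*(c + 2)*(c + 4)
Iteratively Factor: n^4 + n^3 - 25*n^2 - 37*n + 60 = (n - 1)*(n^3 + 2*n^2 - 23*n - 60) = (n - 5)*(n - 1)*(n^2 + 7*n + 12) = (n - 5)*(n - 1)*(n + 4)*(n + 3)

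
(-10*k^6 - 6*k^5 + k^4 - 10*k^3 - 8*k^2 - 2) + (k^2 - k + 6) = -10*k^6 - 6*k^5 + k^4 - 10*k^3 - 7*k^2 - k + 4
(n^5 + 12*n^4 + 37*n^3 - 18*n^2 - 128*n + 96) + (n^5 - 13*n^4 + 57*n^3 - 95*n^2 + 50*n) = 2*n^5 - n^4 + 94*n^3 - 113*n^2 - 78*n + 96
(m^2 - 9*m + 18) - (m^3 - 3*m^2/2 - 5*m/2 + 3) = -m^3 + 5*m^2/2 - 13*m/2 + 15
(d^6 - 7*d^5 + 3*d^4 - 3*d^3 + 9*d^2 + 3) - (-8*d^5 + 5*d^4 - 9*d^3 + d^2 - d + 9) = d^6 + d^5 - 2*d^4 + 6*d^3 + 8*d^2 + d - 6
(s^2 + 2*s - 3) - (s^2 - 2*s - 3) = 4*s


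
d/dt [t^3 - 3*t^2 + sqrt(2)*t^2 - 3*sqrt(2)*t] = 3*t^2 - 6*t + 2*sqrt(2)*t - 3*sqrt(2)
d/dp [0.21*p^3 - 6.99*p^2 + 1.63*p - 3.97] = 0.63*p^2 - 13.98*p + 1.63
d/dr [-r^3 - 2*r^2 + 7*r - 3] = -3*r^2 - 4*r + 7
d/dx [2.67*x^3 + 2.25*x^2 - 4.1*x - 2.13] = 8.01*x^2 + 4.5*x - 4.1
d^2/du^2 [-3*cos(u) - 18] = 3*cos(u)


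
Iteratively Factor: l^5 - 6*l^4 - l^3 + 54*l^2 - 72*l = (l + 3)*(l^4 - 9*l^3 + 26*l^2 - 24*l) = (l - 3)*(l + 3)*(l^3 - 6*l^2 + 8*l) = (l - 4)*(l - 3)*(l + 3)*(l^2 - 2*l) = l*(l - 4)*(l - 3)*(l + 3)*(l - 2)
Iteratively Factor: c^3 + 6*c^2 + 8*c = (c + 4)*(c^2 + 2*c) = c*(c + 4)*(c + 2)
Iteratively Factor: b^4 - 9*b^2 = (b)*(b^3 - 9*b) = b^2*(b^2 - 9) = b^2*(b + 3)*(b - 3)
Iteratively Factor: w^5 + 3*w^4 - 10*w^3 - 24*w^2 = (w)*(w^4 + 3*w^3 - 10*w^2 - 24*w) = w*(w + 2)*(w^3 + w^2 - 12*w) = w*(w + 2)*(w + 4)*(w^2 - 3*w) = w^2*(w + 2)*(w + 4)*(w - 3)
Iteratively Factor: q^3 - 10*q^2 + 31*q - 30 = (q - 5)*(q^2 - 5*q + 6) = (q - 5)*(q - 3)*(q - 2)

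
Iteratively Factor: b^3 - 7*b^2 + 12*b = (b - 3)*(b^2 - 4*b) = b*(b - 3)*(b - 4)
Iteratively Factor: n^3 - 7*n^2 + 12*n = (n)*(n^2 - 7*n + 12) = n*(n - 3)*(n - 4)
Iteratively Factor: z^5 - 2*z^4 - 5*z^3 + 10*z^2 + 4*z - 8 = (z + 2)*(z^4 - 4*z^3 + 3*z^2 + 4*z - 4) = (z + 1)*(z + 2)*(z^3 - 5*z^2 + 8*z - 4) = (z - 2)*(z + 1)*(z + 2)*(z^2 - 3*z + 2) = (z - 2)*(z - 1)*(z + 1)*(z + 2)*(z - 2)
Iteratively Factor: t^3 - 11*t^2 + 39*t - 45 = (t - 3)*(t^2 - 8*t + 15) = (t - 3)^2*(t - 5)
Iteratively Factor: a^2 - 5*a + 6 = (a - 2)*(a - 3)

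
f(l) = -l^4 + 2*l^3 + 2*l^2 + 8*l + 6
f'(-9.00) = 3374.00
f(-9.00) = -7923.00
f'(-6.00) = 1064.00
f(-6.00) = -1698.00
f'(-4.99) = 634.45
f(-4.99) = -852.64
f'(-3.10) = 172.42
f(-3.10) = -151.51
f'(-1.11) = 16.42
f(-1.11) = -4.67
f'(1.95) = 8.96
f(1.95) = 29.58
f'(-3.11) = 173.91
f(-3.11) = -153.25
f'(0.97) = 13.87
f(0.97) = 16.58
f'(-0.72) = 9.72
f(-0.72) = 0.26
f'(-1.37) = 24.07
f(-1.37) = -9.87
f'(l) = -4*l^3 + 6*l^2 + 4*l + 8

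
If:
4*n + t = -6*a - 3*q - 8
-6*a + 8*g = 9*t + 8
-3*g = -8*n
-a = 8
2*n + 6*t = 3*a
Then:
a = -8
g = -608/73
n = -228/73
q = 4048/219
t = -216/73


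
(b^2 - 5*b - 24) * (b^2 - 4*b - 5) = b^4 - 9*b^3 - 9*b^2 + 121*b + 120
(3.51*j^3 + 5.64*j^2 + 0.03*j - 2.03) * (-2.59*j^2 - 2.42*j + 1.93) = -9.0909*j^5 - 23.1018*j^4 - 6.9522*j^3 + 16.0703*j^2 + 4.9705*j - 3.9179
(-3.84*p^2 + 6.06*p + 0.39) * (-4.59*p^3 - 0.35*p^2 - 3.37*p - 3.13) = 17.6256*p^5 - 26.4714*p^4 + 9.0297*p^3 - 8.5395*p^2 - 20.2821*p - 1.2207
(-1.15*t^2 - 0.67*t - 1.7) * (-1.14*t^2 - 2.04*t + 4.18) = 1.311*t^4 + 3.1098*t^3 - 1.5022*t^2 + 0.6674*t - 7.106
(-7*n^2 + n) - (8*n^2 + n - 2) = 2 - 15*n^2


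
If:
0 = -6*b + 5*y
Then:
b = 5*y/6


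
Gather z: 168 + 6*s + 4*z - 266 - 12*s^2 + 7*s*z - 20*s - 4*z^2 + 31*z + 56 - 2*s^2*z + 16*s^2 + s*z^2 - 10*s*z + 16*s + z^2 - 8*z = 4*s^2 + 2*s + z^2*(s - 3) + z*(-2*s^2 - 3*s + 27) - 42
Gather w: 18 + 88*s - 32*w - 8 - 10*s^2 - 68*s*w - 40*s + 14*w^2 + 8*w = -10*s^2 + 48*s + 14*w^2 + w*(-68*s - 24) + 10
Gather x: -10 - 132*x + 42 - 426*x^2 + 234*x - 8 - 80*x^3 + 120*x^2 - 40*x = -80*x^3 - 306*x^2 + 62*x + 24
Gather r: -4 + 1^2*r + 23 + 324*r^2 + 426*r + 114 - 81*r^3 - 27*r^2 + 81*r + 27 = -81*r^3 + 297*r^2 + 508*r + 160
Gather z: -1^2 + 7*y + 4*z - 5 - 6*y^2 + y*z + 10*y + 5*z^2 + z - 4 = -6*y^2 + 17*y + 5*z^2 + z*(y + 5) - 10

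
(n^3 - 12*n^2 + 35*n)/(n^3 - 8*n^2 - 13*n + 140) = n/(n + 4)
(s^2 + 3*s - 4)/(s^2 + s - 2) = (s + 4)/(s + 2)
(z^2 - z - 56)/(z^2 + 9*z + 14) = (z - 8)/(z + 2)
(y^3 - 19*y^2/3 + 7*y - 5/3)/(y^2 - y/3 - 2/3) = (3*y^2 - 16*y + 5)/(3*y + 2)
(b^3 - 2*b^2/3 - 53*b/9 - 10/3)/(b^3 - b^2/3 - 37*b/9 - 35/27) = 3*(3*b^2 - 7*b - 6)/(9*b^2 - 18*b - 7)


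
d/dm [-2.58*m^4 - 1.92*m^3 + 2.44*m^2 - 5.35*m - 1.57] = -10.32*m^3 - 5.76*m^2 + 4.88*m - 5.35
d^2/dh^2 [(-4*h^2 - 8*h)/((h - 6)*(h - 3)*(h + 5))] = 8*(-h^6 - 6*h^5 - 57*h^4 + 652*h^3 - 2160*h - 12960)/(h^9 - 12*h^8 - 33*h^7 + 854*h^6 - 1269*h^5 - 19008*h^4 + 62937*h^3 + 99630*h^2 - 656100*h + 729000)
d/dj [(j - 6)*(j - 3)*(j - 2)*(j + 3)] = 4*j^3 - 24*j^2 + 6*j + 72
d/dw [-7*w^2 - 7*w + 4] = -14*w - 7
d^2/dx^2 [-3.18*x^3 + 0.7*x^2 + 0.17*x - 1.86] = 1.4 - 19.08*x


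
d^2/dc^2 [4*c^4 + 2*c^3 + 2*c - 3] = 12*c*(4*c + 1)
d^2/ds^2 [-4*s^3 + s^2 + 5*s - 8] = 2 - 24*s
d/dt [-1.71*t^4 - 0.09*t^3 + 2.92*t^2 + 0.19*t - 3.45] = -6.84*t^3 - 0.27*t^2 + 5.84*t + 0.19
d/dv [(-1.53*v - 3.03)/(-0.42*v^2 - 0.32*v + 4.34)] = (0.6426*v^2 + 0.4896*v - (0.84*v + 0.32)*(1.53*v + 3.03) - 6.6402)/(0.42*v^2 + 0.32*v - 4.34)^2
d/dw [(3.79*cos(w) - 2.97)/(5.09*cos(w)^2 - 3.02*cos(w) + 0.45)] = (19.2911*cos(w)^2 - 30.2346*cos(w) + 7.2639)*sin(w)/(25.9081*cos(w)^4 - 30.7436*cos(w)^3 + 13.7014*cos(w)^2 - 2.718*cos(w) + 0.2025)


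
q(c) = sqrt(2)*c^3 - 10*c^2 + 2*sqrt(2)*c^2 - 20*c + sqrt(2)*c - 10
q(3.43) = -101.05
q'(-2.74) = 52.57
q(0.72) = -26.57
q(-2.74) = -42.01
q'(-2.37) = 39.24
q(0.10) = -11.93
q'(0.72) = -26.71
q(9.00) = 272.79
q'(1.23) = -29.81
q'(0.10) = -19.98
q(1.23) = -41.08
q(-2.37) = -25.06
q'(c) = 3*sqrt(2)*c^2 - 20*c + 4*sqrt(2)*c - 20 + sqrt(2)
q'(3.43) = -17.87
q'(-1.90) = 23.98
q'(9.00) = 195.98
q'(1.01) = -28.74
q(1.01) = -34.63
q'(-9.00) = 454.16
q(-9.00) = -1454.59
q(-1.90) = -10.28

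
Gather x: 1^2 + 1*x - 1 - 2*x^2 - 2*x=-2*x^2 - x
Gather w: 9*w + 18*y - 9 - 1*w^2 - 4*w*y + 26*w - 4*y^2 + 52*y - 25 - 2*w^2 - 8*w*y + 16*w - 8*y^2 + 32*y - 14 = -3*w^2 + w*(51 - 12*y) - 12*y^2 + 102*y - 48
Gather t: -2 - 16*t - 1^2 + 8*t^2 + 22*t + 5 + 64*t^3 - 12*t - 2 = 64*t^3 + 8*t^2 - 6*t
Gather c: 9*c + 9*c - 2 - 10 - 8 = 18*c - 20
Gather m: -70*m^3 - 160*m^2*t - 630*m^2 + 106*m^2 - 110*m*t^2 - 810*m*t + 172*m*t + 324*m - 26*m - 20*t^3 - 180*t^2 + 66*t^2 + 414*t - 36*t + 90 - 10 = -70*m^3 + m^2*(-160*t - 524) + m*(-110*t^2 - 638*t + 298) - 20*t^3 - 114*t^2 + 378*t + 80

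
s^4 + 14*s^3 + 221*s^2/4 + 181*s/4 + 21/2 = (s + 1/2)^2*(s + 6)*(s + 7)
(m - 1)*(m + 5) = m^2 + 4*m - 5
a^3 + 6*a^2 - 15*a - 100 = (a - 4)*(a + 5)^2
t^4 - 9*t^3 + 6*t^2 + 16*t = t*(t - 8)*(t - 2)*(t + 1)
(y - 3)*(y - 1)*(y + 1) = y^3 - 3*y^2 - y + 3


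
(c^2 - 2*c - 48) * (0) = 0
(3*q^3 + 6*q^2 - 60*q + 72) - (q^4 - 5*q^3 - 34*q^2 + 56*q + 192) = -q^4 + 8*q^3 + 40*q^2 - 116*q - 120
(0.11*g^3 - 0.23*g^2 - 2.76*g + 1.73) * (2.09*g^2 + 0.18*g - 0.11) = 0.2299*g^5 - 0.4609*g^4 - 5.8219*g^3 + 3.1442*g^2 + 0.615*g - 0.1903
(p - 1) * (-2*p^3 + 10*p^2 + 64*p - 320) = -2*p^4 + 12*p^3 + 54*p^2 - 384*p + 320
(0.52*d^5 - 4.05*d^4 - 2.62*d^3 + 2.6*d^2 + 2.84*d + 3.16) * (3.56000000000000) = 1.8512*d^5 - 14.418*d^4 - 9.3272*d^3 + 9.256*d^2 + 10.1104*d + 11.2496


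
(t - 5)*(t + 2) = t^2 - 3*t - 10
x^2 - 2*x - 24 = (x - 6)*(x + 4)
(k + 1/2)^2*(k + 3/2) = k^3 + 5*k^2/2 + 7*k/4 + 3/8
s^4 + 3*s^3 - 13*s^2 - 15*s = s*(s - 3)*(s + 1)*(s + 5)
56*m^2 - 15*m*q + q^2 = (-8*m + q)*(-7*m + q)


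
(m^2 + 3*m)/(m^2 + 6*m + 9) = m/(m + 3)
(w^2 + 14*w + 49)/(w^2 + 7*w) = (w + 7)/w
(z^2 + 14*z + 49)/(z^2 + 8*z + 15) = (z^2 + 14*z + 49)/(z^2 + 8*z + 15)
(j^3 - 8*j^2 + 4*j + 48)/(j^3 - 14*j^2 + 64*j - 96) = (j + 2)/(j - 4)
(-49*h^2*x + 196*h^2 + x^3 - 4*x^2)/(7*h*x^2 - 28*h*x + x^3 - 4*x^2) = (-7*h + x)/x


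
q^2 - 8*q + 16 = (q - 4)^2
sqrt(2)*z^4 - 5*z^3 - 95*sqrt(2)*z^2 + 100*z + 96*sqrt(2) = (z - 8*sqrt(2))*(z - sqrt(2))*(z + 6*sqrt(2))*(sqrt(2)*z + 1)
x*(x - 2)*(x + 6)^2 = x^4 + 10*x^3 + 12*x^2 - 72*x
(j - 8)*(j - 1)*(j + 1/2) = j^3 - 17*j^2/2 + 7*j/2 + 4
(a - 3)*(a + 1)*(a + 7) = a^3 + 5*a^2 - 17*a - 21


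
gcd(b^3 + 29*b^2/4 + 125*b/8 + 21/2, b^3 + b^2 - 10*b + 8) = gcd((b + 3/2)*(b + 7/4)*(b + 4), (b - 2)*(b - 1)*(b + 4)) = b + 4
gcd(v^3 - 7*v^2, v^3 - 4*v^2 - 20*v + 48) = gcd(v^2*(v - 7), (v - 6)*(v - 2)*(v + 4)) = 1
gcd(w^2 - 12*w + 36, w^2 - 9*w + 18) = w - 6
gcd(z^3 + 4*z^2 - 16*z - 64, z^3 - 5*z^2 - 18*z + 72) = z + 4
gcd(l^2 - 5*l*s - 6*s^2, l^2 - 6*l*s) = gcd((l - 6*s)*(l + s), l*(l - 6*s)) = -l + 6*s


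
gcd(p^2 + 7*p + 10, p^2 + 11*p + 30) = p + 5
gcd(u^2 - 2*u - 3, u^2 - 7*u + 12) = u - 3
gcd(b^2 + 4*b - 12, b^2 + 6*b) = b + 6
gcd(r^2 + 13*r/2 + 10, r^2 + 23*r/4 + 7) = r + 4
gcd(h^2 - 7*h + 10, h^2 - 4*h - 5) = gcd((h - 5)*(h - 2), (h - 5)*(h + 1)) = h - 5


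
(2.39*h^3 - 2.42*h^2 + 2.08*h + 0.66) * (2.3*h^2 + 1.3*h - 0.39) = 5.497*h^5 - 2.459*h^4 + 0.7059*h^3 + 5.1658*h^2 + 0.0468000000000001*h - 0.2574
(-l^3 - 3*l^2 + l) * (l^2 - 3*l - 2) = -l^5 + 12*l^3 + 3*l^2 - 2*l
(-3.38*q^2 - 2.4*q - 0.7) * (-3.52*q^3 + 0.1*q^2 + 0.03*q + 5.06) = 11.8976*q^5 + 8.11*q^4 + 2.1226*q^3 - 17.2448*q^2 - 12.165*q - 3.542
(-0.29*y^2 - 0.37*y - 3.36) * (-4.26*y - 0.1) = 1.2354*y^3 + 1.6052*y^2 + 14.3506*y + 0.336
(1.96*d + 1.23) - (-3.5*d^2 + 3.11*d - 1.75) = 3.5*d^2 - 1.15*d + 2.98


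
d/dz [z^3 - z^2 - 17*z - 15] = 3*z^2 - 2*z - 17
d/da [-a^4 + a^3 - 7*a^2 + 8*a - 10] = -4*a^3 + 3*a^2 - 14*a + 8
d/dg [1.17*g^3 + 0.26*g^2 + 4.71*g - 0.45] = 3.51*g^2 + 0.52*g + 4.71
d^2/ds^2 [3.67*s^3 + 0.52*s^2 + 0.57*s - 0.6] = 22.02*s + 1.04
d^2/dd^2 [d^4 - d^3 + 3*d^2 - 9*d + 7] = 12*d^2 - 6*d + 6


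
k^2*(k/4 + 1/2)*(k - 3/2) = k^4/4 + k^3/8 - 3*k^2/4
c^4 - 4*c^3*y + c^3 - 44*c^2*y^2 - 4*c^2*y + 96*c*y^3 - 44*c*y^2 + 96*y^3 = (c + 1)*(c - 8*y)*(c - 2*y)*(c + 6*y)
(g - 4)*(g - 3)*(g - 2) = g^3 - 9*g^2 + 26*g - 24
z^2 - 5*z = z*(z - 5)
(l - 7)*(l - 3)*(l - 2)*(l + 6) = l^4 - 6*l^3 - 31*l^2 + 204*l - 252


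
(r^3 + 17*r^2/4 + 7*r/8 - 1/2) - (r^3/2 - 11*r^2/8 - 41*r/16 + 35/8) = r^3/2 + 45*r^2/8 + 55*r/16 - 39/8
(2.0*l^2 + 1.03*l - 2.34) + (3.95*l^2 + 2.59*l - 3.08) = 5.95*l^2 + 3.62*l - 5.42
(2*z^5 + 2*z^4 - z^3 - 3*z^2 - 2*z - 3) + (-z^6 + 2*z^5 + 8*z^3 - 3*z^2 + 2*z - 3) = -z^6 + 4*z^5 + 2*z^4 + 7*z^3 - 6*z^2 - 6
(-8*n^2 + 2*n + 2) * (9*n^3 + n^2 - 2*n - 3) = -72*n^5 + 10*n^4 + 36*n^3 + 22*n^2 - 10*n - 6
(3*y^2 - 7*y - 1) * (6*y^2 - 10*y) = 18*y^4 - 72*y^3 + 64*y^2 + 10*y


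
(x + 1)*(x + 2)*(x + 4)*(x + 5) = x^4 + 12*x^3 + 49*x^2 + 78*x + 40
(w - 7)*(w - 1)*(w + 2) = w^3 - 6*w^2 - 9*w + 14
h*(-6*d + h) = -6*d*h + h^2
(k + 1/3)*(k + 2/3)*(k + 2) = k^3 + 3*k^2 + 20*k/9 + 4/9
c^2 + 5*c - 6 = (c - 1)*(c + 6)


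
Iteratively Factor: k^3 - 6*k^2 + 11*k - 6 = (k - 3)*(k^2 - 3*k + 2) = (k - 3)*(k - 2)*(k - 1)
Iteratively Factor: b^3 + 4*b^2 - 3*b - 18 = (b + 3)*(b^2 + b - 6) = (b + 3)^2*(b - 2)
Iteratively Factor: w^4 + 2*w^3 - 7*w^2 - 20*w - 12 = (w - 3)*(w^3 + 5*w^2 + 8*w + 4) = (w - 3)*(w + 2)*(w^2 + 3*w + 2) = (w - 3)*(w + 1)*(w + 2)*(w + 2)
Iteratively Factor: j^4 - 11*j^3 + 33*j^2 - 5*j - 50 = (j - 5)*(j^3 - 6*j^2 + 3*j + 10) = (j - 5)^2*(j^2 - j - 2) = (j - 5)^2*(j - 2)*(j + 1)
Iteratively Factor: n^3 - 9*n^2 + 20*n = (n)*(n^2 - 9*n + 20) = n*(n - 4)*(n - 5)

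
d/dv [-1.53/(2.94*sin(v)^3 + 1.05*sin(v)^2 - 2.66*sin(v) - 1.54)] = (13.4946*sin(v)^2 + 3.213*sin(v) - 4.0698)*cos(v)/(2.94*sin(v)^3 + 1.05*sin(v)^2 - 2.66*sin(v) - 1.54)^2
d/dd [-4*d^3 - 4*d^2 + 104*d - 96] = -12*d^2 - 8*d + 104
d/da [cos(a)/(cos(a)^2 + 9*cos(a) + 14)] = (cos(a)^2 - 14)*sin(a)/((cos(a) + 2)^2*(cos(a) + 7)^2)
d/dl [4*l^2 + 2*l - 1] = 8*l + 2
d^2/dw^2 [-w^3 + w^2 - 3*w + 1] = 2 - 6*w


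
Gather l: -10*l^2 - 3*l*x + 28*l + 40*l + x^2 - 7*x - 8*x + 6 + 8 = -10*l^2 + l*(68 - 3*x) + x^2 - 15*x + 14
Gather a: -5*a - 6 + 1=-5*a - 5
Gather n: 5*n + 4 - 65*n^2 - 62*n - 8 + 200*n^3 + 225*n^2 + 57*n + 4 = 200*n^3 + 160*n^2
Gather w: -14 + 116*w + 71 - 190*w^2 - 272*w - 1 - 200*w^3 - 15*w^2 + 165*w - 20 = -200*w^3 - 205*w^2 + 9*w + 36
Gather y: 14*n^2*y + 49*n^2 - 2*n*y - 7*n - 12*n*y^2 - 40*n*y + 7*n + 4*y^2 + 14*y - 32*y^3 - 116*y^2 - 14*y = 49*n^2 - 32*y^3 + y^2*(-12*n - 112) + y*(14*n^2 - 42*n)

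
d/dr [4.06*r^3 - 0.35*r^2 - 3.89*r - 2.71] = 12.18*r^2 - 0.7*r - 3.89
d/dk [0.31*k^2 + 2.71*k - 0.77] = 0.62*k + 2.71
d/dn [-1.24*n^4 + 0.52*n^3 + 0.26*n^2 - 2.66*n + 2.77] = -4.96*n^3 + 1.56*n^2 + 0.52*n - 2.66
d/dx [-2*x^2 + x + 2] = 1 - 4*x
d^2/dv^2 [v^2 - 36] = 2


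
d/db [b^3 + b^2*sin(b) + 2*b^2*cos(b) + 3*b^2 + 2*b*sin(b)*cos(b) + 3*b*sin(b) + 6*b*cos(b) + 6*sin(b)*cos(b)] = -2*b^2*sin(b) + b^2*cos(b) + 3*b^2 - 4*b*sin(b) + 7*b*cos(b) + 2*b*cos(2*b) + 6*b + 3*sin(b) + sin(2*b) + 6*cos(b) + 6*cos(2*b)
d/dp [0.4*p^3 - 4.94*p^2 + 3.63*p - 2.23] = 1.2*p^2 - 9.88*p + 3.63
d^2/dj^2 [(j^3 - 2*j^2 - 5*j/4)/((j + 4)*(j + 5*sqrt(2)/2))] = 2*(60*sqrt(2)*j^3 + 141*j^3 + 600*j^2 + 720*sqrt(2)*j^2 + 150*sqrt(2)*j + 2400*j - 1350 + 200*sqrt(2))/(4*j^6 + 30*sqrt(2)*j^5 + 48*j^5 + 342*j^4 + 360*sqrt(2)*j^4 + 2056*j^3 + 1565*sqrt(2)*j^3 + 3420*sqrt(2)*j^2 + 7200*j^2 + 6000*sqrt(2)*j + 9600*j + 8000*sqrt(2))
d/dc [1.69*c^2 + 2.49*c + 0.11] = 3.38*c + 2.49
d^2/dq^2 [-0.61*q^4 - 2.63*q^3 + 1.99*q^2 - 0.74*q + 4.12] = -7.32*q^2 - 15.78*q + 3.98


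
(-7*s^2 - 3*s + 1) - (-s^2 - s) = -6*s^2 - 2*s + 1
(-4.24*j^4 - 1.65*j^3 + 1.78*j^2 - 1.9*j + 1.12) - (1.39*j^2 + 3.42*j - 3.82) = -4.24*j^4 - 1.65*j^3 + 0.39*j^2 - 5.32*j + 4.94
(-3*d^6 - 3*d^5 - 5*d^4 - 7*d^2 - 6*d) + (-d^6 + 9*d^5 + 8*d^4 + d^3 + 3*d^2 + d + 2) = -4*d^6 + 6*d^5 + 3*d^4 + d^3 - 4*d^2 - 5*d + 2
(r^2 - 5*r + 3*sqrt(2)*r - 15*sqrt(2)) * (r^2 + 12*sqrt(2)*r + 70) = r^4 - 5*r^3 + 15*sqrt(2)*r^3 - 75*sqrt(2)*r^2 + 142*r^2 - 710*r + 210*sqrt(2)*r - 1050*sqrt(2)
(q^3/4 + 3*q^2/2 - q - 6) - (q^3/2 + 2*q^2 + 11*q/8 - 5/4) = -q^3/4 - q^2/2 - 19*q/8 - 19/4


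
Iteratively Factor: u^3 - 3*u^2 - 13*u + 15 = (u - 1)*(u^2 - 2*u - 15) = (u - 1)*(u + 3)*(u - 5)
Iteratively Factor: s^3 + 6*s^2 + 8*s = (s + 2)*(s^2 + 4*s) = s*(s + 2)*(s + 4)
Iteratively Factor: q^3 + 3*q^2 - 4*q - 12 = (q + 3)*(q^2 - 4) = (q + 2)*(q + 3)*(q - 2)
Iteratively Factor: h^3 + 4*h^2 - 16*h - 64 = (h - 4)*(h^2 + 8*h + 16) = (h - 4)*(h + 4)*(h + 4)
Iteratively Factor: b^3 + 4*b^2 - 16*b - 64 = (b + 4)*(b^2 - 16) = (b + 4)^2*(b - 4)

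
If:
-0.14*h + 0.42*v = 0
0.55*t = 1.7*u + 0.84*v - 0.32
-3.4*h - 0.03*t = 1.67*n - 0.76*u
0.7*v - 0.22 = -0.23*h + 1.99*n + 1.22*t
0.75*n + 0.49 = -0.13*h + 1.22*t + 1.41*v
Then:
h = 0.16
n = -0.21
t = 0.23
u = 0.24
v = 0.05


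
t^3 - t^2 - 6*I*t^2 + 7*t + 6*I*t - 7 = (t - 1)*(t - 7*I)*(t + I)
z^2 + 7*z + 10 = (z + 2)*(z + 5)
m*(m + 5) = m^2 + 5*m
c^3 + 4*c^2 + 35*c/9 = c*(c + 5/3)*(c + 7/3)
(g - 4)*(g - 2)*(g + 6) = g^3 - 28*g + 48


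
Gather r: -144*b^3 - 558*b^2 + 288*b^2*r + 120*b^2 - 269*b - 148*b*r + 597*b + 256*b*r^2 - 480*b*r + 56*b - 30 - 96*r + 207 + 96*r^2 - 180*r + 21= -144*b^3 - 438*b^2 + 384*b + r^2*(256*b + 96) + r*(288*b^2 - 628*b - 276) + 198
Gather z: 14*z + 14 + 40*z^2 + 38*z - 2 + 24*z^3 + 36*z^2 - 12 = 24*z^3 + 76*z^2 + 52*z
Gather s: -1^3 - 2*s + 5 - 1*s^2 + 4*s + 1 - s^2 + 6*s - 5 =-2*s^2 + 8*s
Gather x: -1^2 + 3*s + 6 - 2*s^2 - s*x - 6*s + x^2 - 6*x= -2*s^2 - 3*s + x^2 + x*(-s - 6) + 5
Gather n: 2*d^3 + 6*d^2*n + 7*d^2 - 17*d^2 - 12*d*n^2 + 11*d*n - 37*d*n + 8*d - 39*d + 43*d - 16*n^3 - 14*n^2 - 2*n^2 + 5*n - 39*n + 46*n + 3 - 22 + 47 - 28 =2*d^3 - 10*d^2 + 12*d - 16*n^3 + n^2*(-12*d - 16) + n*(6*d^2 - 26*d + 12)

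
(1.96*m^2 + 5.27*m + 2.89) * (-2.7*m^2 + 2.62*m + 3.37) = -5.292*m^4 - 9.0938*m^3 + 12.6096*m^2 + 25.3317*m + 9.7393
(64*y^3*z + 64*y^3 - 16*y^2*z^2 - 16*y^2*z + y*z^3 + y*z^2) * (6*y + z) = 384*y^4*z + 384*y^4 - 32*y^3*z^2 - 32*y^3*z - 10*y^2*z^3 - 10*y^2*z^2 + y*z^4 + y*z^3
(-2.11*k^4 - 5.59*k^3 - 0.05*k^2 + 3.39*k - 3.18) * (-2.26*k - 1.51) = 4.7686*k^5 + 15.8195*k^4 + 8.5539*k^3 - 7.5859*k^2 + 2.0679*k + 4.8018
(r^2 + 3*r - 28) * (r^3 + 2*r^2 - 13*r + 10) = r^5 + 5*r^4 - 35*r^3 - 85*r^2 + 394*r - 280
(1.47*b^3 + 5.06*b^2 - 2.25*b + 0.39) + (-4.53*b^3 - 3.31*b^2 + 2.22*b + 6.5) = -3.06*b^3 + 1.75*b^2 - 0.0299999999999998*b + 6.89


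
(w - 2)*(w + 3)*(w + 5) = w^3 + 6*w^2 - w - 30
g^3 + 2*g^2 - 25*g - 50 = (g - 5)*(g + 2)*(g + 5)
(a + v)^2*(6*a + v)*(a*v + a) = 6*a^4*v + 6*a^4 + 13*a^3*v^2 + 13*a^3*v + 8*a^2*v^3 + 8*a^2*v^2 + a*v^4 + a*v^3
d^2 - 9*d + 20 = (d - 5)*(d - 4)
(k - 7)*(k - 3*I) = k^2 - 7*k - 3*I*k + 21*I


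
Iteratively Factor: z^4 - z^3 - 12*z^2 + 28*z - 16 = (z - 2)*(z^3 + z^2 - 10*z + 8) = (z - 2)*(z - 1)*(z^2 + 2*z - 8) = (z - 2)*(z - 1)*(z + 4)*(z - 2)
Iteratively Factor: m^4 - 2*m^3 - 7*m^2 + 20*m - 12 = (m + 3)*(m^3 - 5*m^2 + 8*m - 4) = (m - 2)*(m + 3)*(m^2 - 3*m + 2) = (m - 2)^2*(m + 3)*(m - 1)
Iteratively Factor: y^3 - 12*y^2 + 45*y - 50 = (y - 5)*(y^2 - 7*y + 10) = (y - 5)*(y - 2)*(y - 5)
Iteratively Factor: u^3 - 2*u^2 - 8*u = (u)*(u^2 - 2*u - 8) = u*(u - 4)*(u + 2)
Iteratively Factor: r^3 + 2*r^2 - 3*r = (r - 1)*(r^2 + 3*r) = (r - 1)*(r + 3)*(r)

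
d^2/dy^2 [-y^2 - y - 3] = -2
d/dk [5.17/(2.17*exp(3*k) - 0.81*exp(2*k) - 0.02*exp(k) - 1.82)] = (-33.6567*exp(2*k) + 8.3754*exp(k) + 0.1034)*exp(k)/(-2.17*exp(3*k) + 0.81*exp(2*k) + 0.02*exp(k) + 1.82)^2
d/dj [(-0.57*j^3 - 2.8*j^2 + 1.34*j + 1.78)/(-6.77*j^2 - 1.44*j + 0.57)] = (3.8589*j^4 + 1.6416*j^3 + 12.1291*j^2 + 20.9092*j + 3.327)/(45.8329*j^4 + 19.4976*j^3 - 5.6442*j^2 - 1.6416*j + 0.3249)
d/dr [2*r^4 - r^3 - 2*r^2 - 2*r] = 8*r^3 - 3*r^2 - 4*r - 2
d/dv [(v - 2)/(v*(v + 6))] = (-v^2 + 4*v + 12)/(v^2*(v^2 + 12*v + 36))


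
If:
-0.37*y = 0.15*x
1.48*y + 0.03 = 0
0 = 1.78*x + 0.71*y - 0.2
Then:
No Solution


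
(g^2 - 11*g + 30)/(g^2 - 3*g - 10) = (g - 6)/(g + 2)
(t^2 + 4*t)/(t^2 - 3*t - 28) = t/(t - 7)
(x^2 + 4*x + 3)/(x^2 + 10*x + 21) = (x + 1)/(x + 7)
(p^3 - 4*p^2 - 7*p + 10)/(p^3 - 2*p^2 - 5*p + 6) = (p - 5)/(p - 3)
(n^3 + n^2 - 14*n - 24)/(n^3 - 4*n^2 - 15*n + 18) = (n^2 - 2*n - 8)/(n^2 - 7*n + 6)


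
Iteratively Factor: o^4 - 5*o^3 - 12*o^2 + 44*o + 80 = (o + 2)*(o^3 - 7*o^2 + 2*o + 40) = (o - 5)*(o + 2)*(o^2 - 2*o - 8) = (o - 5)*(o + 2)^2*(o - 4)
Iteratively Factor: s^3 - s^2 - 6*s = (s + 2)*(s^2 - 3*s) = s*(s + 2)*(s - 3)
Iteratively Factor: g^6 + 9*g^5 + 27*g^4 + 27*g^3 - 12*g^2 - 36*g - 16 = (g + 2)*(g^5 + 7*g^4 + 13*g^3 + g^2 - 14*g - 8) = (g + 1)*(g + 2)*(g^4 + 6*g^3 + 7*g^2 - 6*g - 8) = (g + 1)*(g + 2)^2*(g^3 + 4*g^2 - g - 4) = (g - 1)*(g + 1)*(g + 2)^2*(g^2 + 5*g + 4) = (g - 1)*(g + 1)*(g + 2)^2*(g + 4)*(g + 1)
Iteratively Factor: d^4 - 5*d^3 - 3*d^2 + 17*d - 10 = (d - 1)*(d^3 - 4*d^2 - 7*d + 10) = (d - 1)*(d + 2)*(d^2 - 6*d + 5) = (d - 5)*(d - 1)*(d + 2)*(d - 1)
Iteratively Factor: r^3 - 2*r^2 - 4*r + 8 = (r + 2)*(r^2 - 4*r + 4) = (r - 2)*(r + 2)*(r - 2)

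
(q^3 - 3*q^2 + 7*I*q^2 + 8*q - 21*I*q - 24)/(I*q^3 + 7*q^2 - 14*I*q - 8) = (-I*q^2 + q*(8 + 3*I) - 24)/(q^2 - 6*I*q - 8)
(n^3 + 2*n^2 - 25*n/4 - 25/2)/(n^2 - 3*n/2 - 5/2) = (n^2 + 9*n/2 + 5)/(n + 1)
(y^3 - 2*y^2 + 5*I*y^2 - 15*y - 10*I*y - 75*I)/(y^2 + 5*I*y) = y - 2 - 15/y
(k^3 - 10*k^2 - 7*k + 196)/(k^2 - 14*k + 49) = k + 4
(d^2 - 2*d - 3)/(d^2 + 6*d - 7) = (d^2 - 2*d - 3)/(d^2 + 6*d - 7)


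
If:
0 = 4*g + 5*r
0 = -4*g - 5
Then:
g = -5/4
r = 1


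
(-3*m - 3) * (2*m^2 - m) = -6*m^3 - 3*m^2 + 3*m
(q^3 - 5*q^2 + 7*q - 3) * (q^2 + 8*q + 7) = q^5 + 3*q^4 - 26*q^3 + 18*q^2 + 25*q - 21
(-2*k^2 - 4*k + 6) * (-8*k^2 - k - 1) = 16*k^4 + 34*k^3 - 42*k^2 - 2*k - 6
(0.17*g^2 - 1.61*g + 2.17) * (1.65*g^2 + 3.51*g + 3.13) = 0.2805*g^4 - 2.0598*g^3 - 1.5385*g^2 + 2.5774*g + 6.7921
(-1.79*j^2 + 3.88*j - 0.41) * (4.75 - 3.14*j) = 5.6206*j^3 - 20.6857*j^2 + 19.7174*j - 1.9475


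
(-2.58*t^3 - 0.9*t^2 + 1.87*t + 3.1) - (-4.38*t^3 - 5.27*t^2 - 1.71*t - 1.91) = 1.8*t^3 + 4.37*t^2 + 3.58*t + 5.01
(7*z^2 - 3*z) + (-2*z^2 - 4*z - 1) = 5*z^2 - 7*z - 1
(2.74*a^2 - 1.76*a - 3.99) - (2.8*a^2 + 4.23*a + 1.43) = -0.0599999999999996*a^2 - 5.99*a - 5.42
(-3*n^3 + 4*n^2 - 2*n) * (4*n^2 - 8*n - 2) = -12*n^5 + 40*n^4 - 34*n^3 + 8*n^2 + 4*n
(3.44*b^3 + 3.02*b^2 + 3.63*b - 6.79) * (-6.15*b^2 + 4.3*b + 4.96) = -21.156*b^5 - 3.781*b^4 + 7.7239*b^3 + 72.3467*b^2 - 11.1922*b - 33.6784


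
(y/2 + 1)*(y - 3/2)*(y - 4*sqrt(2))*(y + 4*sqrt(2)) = y^4/2 + y^3/4 - 35*y^2/2 - 8*y + 48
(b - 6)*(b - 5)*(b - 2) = b^3 - 13*b^2 + 52*b - 60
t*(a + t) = a*t + t^2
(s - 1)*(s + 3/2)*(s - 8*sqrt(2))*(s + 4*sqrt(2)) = s^4 - 4*sqrt(2)*s^3 + s^3/2 - 131*s^2/2 - 2*sqrt(2)*s^2 - 32*s + 6*sqrt(2)*s + 96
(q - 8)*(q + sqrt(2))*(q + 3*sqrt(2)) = q^3 - 8*q^2 + 4*sqrt(2)*q^2 - 32*sqrt(2)*q + 6*q - 48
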